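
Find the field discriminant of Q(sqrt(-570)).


For K = Q(sqrt(d)) with d squarefree: disc(K) = d if d = 1 mod 4, and disc(K) = 4d if d = 2 or 3 mod 4.
Here d = -570, and d mod 4 = 2.
d = 2 mod 4, not 1 (O_K = Z[sqrt(d)]), so disc(K) = 4d = 4 * (-570) = -2280

-2280


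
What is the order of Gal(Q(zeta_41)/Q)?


|Gal(Q(zeta_41)/Q)| = phi(41)
= 40

40


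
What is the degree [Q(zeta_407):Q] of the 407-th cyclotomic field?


The degree equals Euler's totient phi(407).
407 = 11 * 37
phi(407) = 360

360


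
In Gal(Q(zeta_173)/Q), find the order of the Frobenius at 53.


The Frobenius at p in Gal(Q(zeta_n)/Q) = (Z/nZ)* is the class of p, so its order is ord_173(53), the smallest k >= 1 with 53^k = 1 mod 173.
n = 173 = 173, phi(173) = 172; the order divides phi(n).
Divisors of 172: 1, 2, 4, 43, 86, 172
Repeated squaring mod 173: 53^1 = 53, 53^2 = 41, 53^4 = 124, 53^8 = 152, 53^16 = 95, 53^32 = 29, 53^64 = 149, 53^128 = 57
Test divisors in increasing order:
  k=1: 53^1 = 53 mod 173
  k=2: 53^2 = 41 mod 173
  k=4: 53^4 = 124 mod 173
  k=43: 53^43 = 29 * 152 * 41 * 53 = 93 mod 173
  k=86: 53^86 = 149 * 95 * 124 * 41 = 172 mod 173
  k=172: 53^172 = 57 * 29 * 152 * 124 = 1 mod 173  <- first divisor giving 1
Order = 172

172


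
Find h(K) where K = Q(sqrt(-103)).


K = Q(sqrt(-103)). d mod 4 = 1, so D = disc(K) = d = -103
h(K) equals the number of primitive reduced positive-definite forms (a, b, c) = a*x^2 + b*x*y + c*y^2 with b^2 - 4ac = D,
where reduced means |b| <= a <= c, with b >= 0 whenever |b| = a or a = c, and primitive means gcd(a, b, c) = 1.
Reduced forces 3a^2 <= |D| = 103, so 1 <= a <= 5; b must have the parity of D, and c = (b^2 - D)/(4a) must be an integer >= a.
Enumerate a = 1..5, b in [-a, a]:
  a=1: (1, 1, 26)  [1]
  a=2: (2, -1, 13), (2, 1, 13)  [2]
  a=3: none
  a=4: (4, -3, 7), (4, 3, 7)  [2]
  a=5: none
Total reduced forms: 1 + 2 + 2 = 5
h = 5

5


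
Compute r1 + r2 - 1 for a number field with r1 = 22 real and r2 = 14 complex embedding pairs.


By Dirichlet's unit theorem:
rank = r1 + r2 - 1
= 22 + 14 - 1
= 35

35


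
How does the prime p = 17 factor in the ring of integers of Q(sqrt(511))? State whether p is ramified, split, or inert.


K = Q(sqrt(511)). Since d mod 4 = 3, disc(K) = 2044.
Check p | disc: 2044 mod 17 = 4.
p does not divide disc. Compute Legendre symbol (d/p):
1^((17-1)/2) mod 17 = 1
(d/p) = 1, so p splits: (p) = P*P' with e=1, f=1, g=2.
Therefore p is split.

split


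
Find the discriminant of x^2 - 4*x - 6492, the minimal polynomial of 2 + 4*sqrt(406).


The element 2 + 4*sqrt(406) has minimal polynomial:
x^2 - 4*x - 6492
Discriminant = (-4)^2 - 4*(-6492)
= 16 + 25968
= 25984

25984


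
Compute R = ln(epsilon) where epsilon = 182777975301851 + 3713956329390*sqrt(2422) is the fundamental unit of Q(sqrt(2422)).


epsilon = 182777975301851 + 3713956329390*sqrt(2422)
= 3.6556e+14
R = ln(3.6556e+14)
= 33.5324

33.5324


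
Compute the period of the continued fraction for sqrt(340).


Run the CF algorithm for sqrt(340).
a_0 = floor(sqrt(340)) = 18; set m_0=0, q_0=1.
Recurrence: m' = q*a - m,  q' = (d - m'^2)/q,  a' = floor((a_0 + m')/q').
  step 1: m=18, q=16, a=2
  step 2: m=14, q=9, a=3
  step 3: m=13, q=19, a=1
  step 4: m=6, q=16, a=1
  step 5: m=10, q=15, a=1
  step 6: m=5, q=21, a=1
  step 7: m=16, q=4, a=8
  step 8: m=16, q=21, a=1
  step 9: m=5, q=15, a=1
  step 10: m=10, q=16, a=1
  step 11: m=6, q=19, a=1
  step 12: m=13, q=9, a=3
  step 13: m=14, q=16, a=2
  step 14: m=18, q=1, a=36
a_14 = 2*a_0 = 36, so the period closes here.
sqrt(340) = [18; 2, 3, 1, 1, 1, 1, 8, 1, 1, 1, 1, 3, 2, 36]
Period length = 14

14


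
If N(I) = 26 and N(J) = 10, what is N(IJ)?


N(IJ) = N(I) * N(J)
= 26 * 10
= 260

260


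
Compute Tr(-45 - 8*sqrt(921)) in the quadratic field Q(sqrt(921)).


Tr(a + b*sqrt(d)) = (a + b*sqrt(d)) + (a - b*sqrt(d)) = 2a
= 2 * (-45)
= -90

-90


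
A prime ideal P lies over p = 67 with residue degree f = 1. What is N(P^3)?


N(P^a) = p^(a*f)
= 67^(3*1)
= 67^3
= 300763

300763


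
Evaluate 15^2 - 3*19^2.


x^2 - d*y^2
= 15^2 - 3*19^2
= 225 - 1083
= -858

-858


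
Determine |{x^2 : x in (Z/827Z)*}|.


For prime p, the number of non-zero quadratic residues is (p-1)/2.
= (827-1)/2
= 413

413


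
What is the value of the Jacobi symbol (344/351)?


Compute (344/351) via quadratic reciprocity:
  pull out 2: (2/351) = +1  (since 351 mod 8 = 7)
  pull out 2: (2/351) = +1  (since 351 mod 8 = 7)
  pull out 2: (2/351) = +1  (since 351 mod 8 = 7)
  reciprocity: (43/351) -> -(351/43)
  reduce: (7/43)
  reciprocity: (7/43) -> -(43/7)
  reduce: (1/7)
  (1/7) = 1
Product of signs = 1

1


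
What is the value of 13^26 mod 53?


p = 53 is prime and the exponent is (p-1)/2 = 26, so by Euler's criterion 13^26 = (13/53) = +1 or -1 mod 53.
Compute by square-and-multiply:
  26 = 16 + 8 + 2 (binary 11010)
  Repeated squaring mod 53: 13^1 = 13, 13^2 = 10, 13^4 = 47, 13^8 = 36, 13^16 = 24
  13^26 = 13^16 * 13^8 * 13^2 = 24 * 36 * 10 mod 53
    24 * 36 = 864 = 16 mod 53
    16 * 10 = 160 = 1 mod 53
  13^26 = 1 mod 53
Result 1: 13 is a quadratic residue mod 53.
13^26 mod 53 = 1

1


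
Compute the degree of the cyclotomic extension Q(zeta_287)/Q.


The degree equals Euler's totient phi(287).
287 = 7 * 41
phi(287) = 240

240


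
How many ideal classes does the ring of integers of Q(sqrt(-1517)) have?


K = Q(sqrt(-1517)). d mod 4 = 3, so D = disc(K) = 4d = -6068
h(K) equals the number of primitive reduced positive-definite forms (a, b, c) = a*x^2 + b*x*y + c*y^2 with b^2 - 4ac = D,
where reduced means |b| <= a <= c, with b >= 0 whenever |b| = a or a = c, and primitive means gcd(a, b, c) = 1.
Reduced forces 3a^2 <= |D| = 6068, so 1 <= a <= 44; b must have the parity of D, and c = (b^2 - D)/(4a) must be an integer >= a.
Enumerate a = 1..44, b in [-a, a]:
  a=1: (1, 0, 1517)  [1]
  a=2: (2, 2, 759)  [1]
  a=3: (3, -2, 506), (3, 2, 506)  [2]
  a=4..5: none
  a=6: (6, -2, 253), (6, 2, 253)  [2]
  a=7: (7, -6, 218), (7, 6, 218)  [2]
  a=8: none
  a=9: (9, -4, 169), (9, 4, 169)  [2]
  a=10: none
  a=11: (11, -2, 138), (11, 2, 138)  [2]
  a=12: none
  a=13: (13, -4, 117), (13, 4, 117)  [2]
  a=14: (14, -6, 109), (14, 6, 109)  [2]
  a=15..16: none
  a=17: (17, -16, 93), (17, 16, 93)  [2]
  a=18: (18, -14, 87), (18, 14, 87)  [2]
  a=19..20: none
  a=21: (21, -20, 77), (21, -8, 73), (21, 8, 73), (21, 20, 77)  [4]
  a=22: (22, -2, 69), (22, 2, 69)  [2]
  a=23: (23, -2, 66), (23, 2, 66)  [2]
  a=24..25: none
  a=26: (26, -22, 63), (26, 22, 63)  [2]
  a=27: (27, -14, 58), (27, 14, 58)  [2]
  a=28: none
  a=29: (29, -14, 54), (29, 14, 54)  [2]
  a=30: none
  a=31: (31, -16, 51), (31, 16, 51)  [2]
  a=32: none
  a=33: (33, -20, 49), (33, -2, 46), (33, 2, 46), (33, 20, 49)  [4]
  a=34: (34, -18, 47), (34, 18, 47)  [2]
  a=35..36: none
  a=37: (37, 0, 41)  [1]
  a=38: none
  a=39: (39, -22, 42), (39, 4, 39), (39, 22, 42)  [3]
  a=40..41: none
  a=42: (42, -34, 43), (42, 34, 43)  [2]
  a=43..44: none
Total reduced forms: 1 + 1 + 2 + 2 + 2 + 2 + 2 + 2 + 2 + 2 + 2 + 4 + 2 + 2 + 2 + 2 + 2 + 2 + 4 + 2 + 1 + 3 + 2 = 48
h = 48

48


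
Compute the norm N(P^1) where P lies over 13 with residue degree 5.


N(P^a) = p^(a*f)
= 13^(1*5)
= 13^5
= 371293

371293


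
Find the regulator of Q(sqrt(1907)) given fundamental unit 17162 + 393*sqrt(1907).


epsilon = 17162 + 393*sqrt(1907)
= 34324.0000
R = ln(34324.0000)
= 10.4436

10.4436


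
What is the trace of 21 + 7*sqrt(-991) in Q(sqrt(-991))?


Tr(a + b*sqrt(d)) = (a + b*sqrt(d)) + (a - b*sqrt(d)) = 2a
= 2 * (21)
= 42

42


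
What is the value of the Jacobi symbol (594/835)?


Compute (594/835) via quadratic reciprocity:
  pull out 2: (2/835) = -1  (since 835 mod 8 = 3)
  reciprocity: (297/835) -> +(835/297)
  reduce: (241/297)
  reciprocity: (241/297) -> +(297/241)
  reduce: (56/241)
  pull out 2: (2/241) = +1  (since 241 mod 8 = 1)
  pull out 2: (2/241) = +1  (since 241 mod 8 = 1)
  pull out 2: (2/241) = +1  (since 241 mod 8 = 1)
  reciprocity: (7/241) -> +(241/7)
  reduce: (3/7)
  reciprocity: (3/7) -> -(7/3)
  reduce: (1/3)
  (1/3) = 1
Product of signs = 1

1


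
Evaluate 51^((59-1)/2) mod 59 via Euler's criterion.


p = 59 is prime and the exponent is (p-1)/2 = 29, so by Euler's criterion 51^29 = (51/59) = +1 or -1 mod 59.
Compute by square-and-multiply:
  29 = 16 + 8 + 4 + 1 (binary 11101)
  Repeated squaring mod 59: 51^1 = 51, 51^2 = 5, 51^4 = 25, 51^8 = 35, 51^16 = 45
  51^29 = 51^16 * 51^8 * 51^4 * 51^1 = 45 * 35 * 25 * 51 mod 59
    45 * 35 = 1575 = 41 mod 59
    41 * 25 = 1025 = 22 mod 59
    22 * 51 = 1122 = 1 mod 59
  51^29 = 1 mod 59
Result 1: 51 is a quadratic residue mod 59.
51^29 mod 59 = 1

1


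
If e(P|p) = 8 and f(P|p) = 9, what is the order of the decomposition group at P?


|D_P| = e * f
= 8 * 9
= 72

72


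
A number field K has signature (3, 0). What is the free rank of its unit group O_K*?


By Dirichlet's unit theorem:
rank = r1 + r2 - 1
= 3 + 0 - 1
= 2

2


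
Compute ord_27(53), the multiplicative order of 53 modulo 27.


We want ord_27(53), the smallest k >= 1 with 53^k = 1 mod 27.
n = 27 = 3^3, phi(27) = 18; the order divides phi(n).
Divisors of 18: 1, 2, 3, 6, 9, 18
Repeated squaring mod 27: 53^1 = 26, 53^2 = 1, 53^4 = 1, 53^8 = 1, 53^16 = 1
Test divisors in increasing order:
  k=1: 53^1 = 26 mod 27
  k=2: 53^2 = 1 mod 27  <- first divisor giving 1
Order = 2

2


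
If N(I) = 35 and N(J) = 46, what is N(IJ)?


N(IJ) = N(I) * N(J)
= 35 * 46
= 1610

1610


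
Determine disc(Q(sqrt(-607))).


For K = Q(sqrt(d)) with d squarefree: disc(K) = d if d = 1 mod 4, and disc(K) = 4d if d = 2 or 3 mod 4.
Here d = -607, and d mod 4 = 1.
d = 1 mod 4 (O_K = Z[(1+sqrt(d))/2]), so disc(K) = d = -607

-607


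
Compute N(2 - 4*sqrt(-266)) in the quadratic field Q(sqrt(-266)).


N(a + b*sqrt(d)) = a^2 - d*b^2
= (2)^2 - (-266)*(-4)^2
= 4 + 4256
= 4260

4260


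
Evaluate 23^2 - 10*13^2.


x^2 - d*y^2
= 23^2 - 10*13^2
= 529 - 1690
= -1161

-1161


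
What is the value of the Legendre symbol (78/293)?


p = 293 is prime, so compute (78/293) with the reciprocity algorithm (Jacobi-symbol steps: pull out 2s via (2/n), flip via reciprocity, reduce):
  pull out 2: (2/293) = -1  (since 293 mod 8 = 5)
  reciprocity: (39/293) -> +(293/39)
  reduce: (20/39)
  pull out 2: (2/39) = +1  (since 39 mod 8 = 7)
  pull out 2: (2/39) = +1  (since 39 mod 8 = 7)
  reciprocity: (5/39) -> +(39/5)
  reduce: (4/5)
  pull out 2: (2/5) = -1  (since 5 mod 8 = 5)
  pull out 2: (2/5) = -1  (since 5 mod 8 = 5)
  (1/5) = 1
Product of signs = -1
(78/293) = -1

-1


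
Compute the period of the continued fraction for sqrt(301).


Run the CF algorithm for sqrt(301).
a_0 = floor(sqrt(301)) = 17; set m_0=0, q_0=1.
Recurrence: m' = q*a - m,  q' = (d - m'^2)/q,  a' = floor((a_0 + m')/q').
  step 1: m=17, q=12, a=2
  step 2: m=7, q=21, a=1
  step 3: m=14, q=5, a=6
  step 4: m=16, q=9, a=3
  step 5: m=11, q=20, a=1
  step 6: m=9, q=11, a=2
  step 7: m=13, q=12, a=2
  step 8: m=11, q=15, a=1
  step 9: m=4, q=19, a=1
  step 10: m=15, q=4, a=8
  step 11: m=17, q=3, a=11
  step 12: m=16, q=15, a=2
  step 13: m=14, q=7, a=4
  step 14: m=14, q=15, a=2
  step 15: m=16, q=3, a=11
  step 16: m=17, q=4, a=8
  step 17: m=15, q=19, a=1
  step 18: m=4, q=15, a=1
  step 19: m=11, q=12, a=2
  step 20: m=13, q=11, a=2
  step 21: m=9, q=20, a=1
  step 22: m=11, q=9, a=3
  step 23: m=16, q=5, a=6
  step 24: m=14, q=21, a=1
  step 25: m=7, q=12, a=2
  step 26: m=17, q=1, a=34
a_26 = 2*a_0 = 34, so the period closes here.
sqrt(301) = [17; 2, 1, 6, 3, 1, 2, 2, 1, 1, 8, 11, 2, 4, 2, 11, 8, 1, 1, 2, 2, 1, 3, 6, 1, 2, 34]
Period length = 26

26


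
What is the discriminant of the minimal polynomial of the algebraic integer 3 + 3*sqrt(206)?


The element 3 + 3*sqrt(206) has minimal polynomial:
x^2 - 6*x - 1845
Discriminant = (-6)^2 - 4*(-1845)
= 36 + 7380
= 7416

7416


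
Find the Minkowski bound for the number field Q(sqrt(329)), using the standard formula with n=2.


d = 329, d mod 4 = 1, so disc(K) = d = 329; |disc(K)| = 329
Real quadratic field, so n = 2, s = r2 = 0, r1 = 2
M = (n!/n^n) * (4/pi)^s * sqrt(|disc(K)|) = (2!/2^2) * (4/pi)^0 * sqrt(329)
= 0.5 * 1.000000 * 18.138357
= 9.0692

9.0692


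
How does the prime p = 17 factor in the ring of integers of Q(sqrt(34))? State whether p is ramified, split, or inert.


K = Q(sqrt(34)). Since d mod 4 = 2, disc(K) = 136.
Check p | disc: 136 mod 17 = 0.
p divides disc, so p ramifies: (p) = P^2 with e=2, f=1, g=1.
Therefore p is ramified.

ramified


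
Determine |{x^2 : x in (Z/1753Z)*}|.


For prime p, the number of non-zero quadratic residues is (p-1)/2.
= (1753-1)/2
= 876

876


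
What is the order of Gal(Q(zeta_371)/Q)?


|Gal(Q(zeta_371)/Q)| = phi(371)
= 312

312


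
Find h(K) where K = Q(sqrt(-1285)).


K = Q(sqrt(-1285)). d mod 4 = 3, so D = disc(K) = 4d = -5140
h(K) equals the number of primitive reduced positive-definite forms (a, b, c) = a*x^2 + b*x*y + c*y^2 with b^2 - 4ac = D,
where reduced means |b| <= a <= c, with b >= 0 whenever |b| = a or a = c, and primitive means gcd(a, b, c) = 1.
Reduced forces 3a^2 <= |D| = 5140, so 1 <= a <= 41; b must have the parity of D, and c = (b^2 - D)/(4a) must be an integer >= a.
Enumerate a = 1..41, b in [-a, a]:
  a=1: (1, 0, 1285)  [1]
  a=2: (2, 2, 643)  [1]
  a=3..4: none
  a=5: (5, 0, 257)  [1]
  a=6..9: none
  a=10: (10, 10, 131)  [1]
  a=11..18: none
  a=19: (19, -16, 71), (19, 16, 71)  [2]
  a=20..22: none
  a=23: (23, -14, 58), (23, 14, 58)  [2]
  a=24..28: none
  a=29: (29, -14, 46), (29, 14, 46)  [2]
  a=30..36: none
  a=37: (37, -22, 38), (37, 22, 38)  [2]
  a=38..41: none
Total reduced forms: 1 + 1 + 1 + 1 + 2 + 2 + 2 + 2 = 12
h = 12

12


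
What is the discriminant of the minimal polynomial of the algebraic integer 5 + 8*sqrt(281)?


The element 5 + 8*sqrt(281) has minimal polynomial:
x^2 - 10*x - 17959
Discriminant = (-10)^2 - 4*(-17959)
= 100 + 71836
= 71936

71936


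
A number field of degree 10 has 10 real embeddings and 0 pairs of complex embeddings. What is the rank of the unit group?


By Dirichlet's unit theorem:
rank = r1 + r2 - 1
= 10 + 0 - 1
= 9

9


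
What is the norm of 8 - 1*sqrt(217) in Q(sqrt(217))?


N(a + b*sqrt(d)) = a^2 - d*b^2
= (8)^2 - (217)*(-1)^2
= 64 - 217
= -153

-153


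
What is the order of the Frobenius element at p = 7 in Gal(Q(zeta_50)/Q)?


The Frobenius at p in Gal(Q(zeta_n)/Q) = (Z/nZ)* is the class of p, so its order is ord_50(7), the smallest k >= 1 with 7^k = 1 mod 50.
n = 50 = 2 * 5^2, phi(50) = 20; the order divides phi(n).
Divisors of 20: 1, 2, 4, 5, 10, 20
Repeated squaring mod 50: 7^1 = 7, 7^2 = 49, 7^4 = 1, 7^8 = 1, 7^16 = 1
Test divisors in increasing order:
  k=1: 7^1 = 7 mod 50
  k=2: 7^2 = 49 mod 50
  k=4: 7^4 = 1 mod 50  <- first divisor giving 1
Order = 4

4


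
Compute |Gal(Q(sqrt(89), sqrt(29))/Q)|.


The 2 square roots of distinct primes are multiplicatively independent over Q,
so [K:Q] = 2^2 and Gal(K/Q) is isomorphic to (Z/2Z)^2.
|Gal| = 2^2 = 4

4


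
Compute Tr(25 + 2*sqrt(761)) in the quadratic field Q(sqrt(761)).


Tr(a + b*sqrt(d)) = (a + b*sqrt(d)) + (a - b*sqrt(d)) = 2a
= 2 * (25)
= 50

50


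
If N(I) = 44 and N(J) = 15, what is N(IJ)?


N(IJ) = N(I) * N(J)
= 44 * 15
= 660

660


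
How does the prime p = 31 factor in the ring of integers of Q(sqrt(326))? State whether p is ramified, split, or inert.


K = Q(sqrt(326)). Since d mod 4 = 2, disc(K) = 1304.
Check p | disc: 1304 mod 31 = 2.
p does not divide disc. Compute Legendre symbol (d/p):
16^((31-1)/2) mod 31 = 1
(d/p) = 1, so p splits: (p) = P*P' with e=1, f=1, g=2.
Therefore p is split.

split


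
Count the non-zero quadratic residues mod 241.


For prime p, the number of non-zero quadratic residues is (p-1)/2.
= (241-1)/2
= 120

120


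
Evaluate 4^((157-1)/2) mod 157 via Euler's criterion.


p = 157 is prime and the exponent is (p-1)/2 = 78, so by Euler's criterion 4^78 = (4/157) = +1 or -1 mod 157.
Compute by square-and-multiply:
  78 = 64 + 8 + 4 + 2 (binary 1001110)
  Repeated squaring mod 157: 4^1 = 4, 4^2 = 16, 4^4 = 99, 4^8 = 67, 4^16 = 93, 4^32 = 14, 4^64 = 39
  4^78 = 4^64 * 4^8 * 4^4 * 4^2 = 39 * 67 * 99 * 16 mod 157
    39 * 67 = 2613 = 101 mod 157
    101 * 99 = 9999 = 108 mod 157
    108 * 16 = 1728 = 1 mod 157
  4^78 = 1 mod 157
Result 1: 4 is a quadratic residue mod 157.
4^78 mod 157 = 1

1


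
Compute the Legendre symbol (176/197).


p = 197 is prime, so compute (176/197) with the reciprocity algorithm (Jacobi-symbol steps: pull out 2s via (2/n), flip via reciprocity, reduce):
  pull out 2: (2/197) = -1  (since 197 mod 8 = 5)
  pull out 2: (2/197) = -1  (since 197 mod 8 = 5)
  pull out 2: (2/197) = -1  (since 197 mod 8 = 5)
  pull out 2: (2/197) = -1  (since 197 mod 8 = 5)
  reciprocity: (11/197) -> +(197/11)
  reduce: (10/11)
  pull out 2: (2/11) = -1  (since 11 mod 8 = 3)
  reciprocity: (5/11) -> +(11/5)
  reduce: (1/5)
  (1/5) = 1
Product of signs = -1
(176/197) = -1

-1


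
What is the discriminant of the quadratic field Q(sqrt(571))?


For K = Q(sqrt(d)) with d squarefree: disc(K) = d if d = 1 mod 4, and disc(K) = 4d if d = 2 or 3 mod 4.
Here d = 571, and d mod 4 = 3.
d = 3 mod 4, not 1 (O_K = Z[sqrt(d)]), so disc(K) = 4d = 4 * (571) = 2284

2284


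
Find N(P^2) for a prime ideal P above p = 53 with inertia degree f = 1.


N(P^a) = p^(a*f)
= 53^(2*1)
= 53^2
= 2809

2809


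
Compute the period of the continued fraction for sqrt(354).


Run the CF algorithm for sqrt(354).
a_0 = floor(sqrt(354)) = 18; set m_0=0, q_0=1.
Recurrence: m' = q*a - m,  q' = (d - m'^2)/q,  a' = floor((a_0 + m')/q').
  step 1: m=18, q=30, a=1
  step 2: m=12, q=7, a=4
  step 3: m=16, q=14, a=2
  step 4: m=12, q=15, a=2
  step 5: m=18, q=2, a=18
  step 6: m=18, q=15, a=2
  step 7: m=12, q=14, a=2
  step 8: m=16, q=7, a=4
  step 9: m=12, q=30, a=1
  step 10: m=18, q=1, a=36
a_10 = 2*a_0 = 36, so the period closes here.
sqrt(354) = [18; 1, 4, 2, 2, 18, 2, 2, 4, 1, 36]
Period length = 10

10


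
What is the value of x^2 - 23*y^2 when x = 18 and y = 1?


x^2 - d*y^2
= 18^2 - 23*1^2
= 324 - 23
= 301

301


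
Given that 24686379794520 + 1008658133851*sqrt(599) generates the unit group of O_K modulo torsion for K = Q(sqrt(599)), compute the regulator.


epsilon = 24686379794520 + 1008658133851*sqrt(599)
= 4.9373e+13
R = ln(4.9373e+13)
= 31.5304

31.5304


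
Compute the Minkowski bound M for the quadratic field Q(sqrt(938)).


d = 938, d mod 4 = 2, so disc(K) = 4d = 3752; |disc(K)| = 3752
Real quadratic field, so n = 2, s = r2 = 0, r1 = 2
M = (n!/n^n) * (4/pi)^s * sqrt(|disc(K)|) = (2!/2^2) * (4/pi)^0 * sqrt(3752)
= 0.5 * 1.000000 * 61.253571
= 30.6268

30.6268


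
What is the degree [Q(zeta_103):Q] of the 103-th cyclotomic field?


The degree equals Euler's totient phi(103).
103 = 103
phi(103) = 102

102


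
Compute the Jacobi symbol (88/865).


Compute (88/865) via quadratic reciprocity:
  pull out 2: (2/865) = +1  (since 865 mod 8 = 1)
  pull out 2: (2/865) = +1  (since 865 mod 8 = 1)
  pull out 2: (2/865) = +1  (since 865 mod 8 = 1)
  reciprocity: (11/865) -> +(865/11)
  reduce: (7/11)
  reciprocity: (7/11) -> -(11/7)
  reduce: (4/7)
  pull out 2: (2/7) = +1  (since 7 mod 8 = 7)
  pull out 2: (2/7) = +1  (since 7 mod 8 = 7)
  (1/7) = 1
Product of signs = -1

-1


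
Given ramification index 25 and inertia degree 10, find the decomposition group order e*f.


|D_P| = e * f
= 25 * 10
= 250

250


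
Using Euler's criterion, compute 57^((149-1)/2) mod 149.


p = 149 is prime and the exponent is (p-1)/2 = 74, so by Euler's criterion 57^74 = (57/149) = +1 or -1 mod 149.
Compute by square-and-multiply:
  74 = 64 + 8 + 2 (binary 1001010)
  Repeated squaring mod 149: 57^1 = 57, 57^2 = 120, 57^4 = 96, 57^8 = 127, 57^16 = 37, 57^32 = 28, 57^64 = 39
  57^74 = 57^64 * 57^8 * 57^2 = 39 * 127 * 120 mod 149
    39 * 127 = 4953 = 36 mod 149
    36 * 120 = 4320 = 148 mod 149
  57^74 = 148 mod 149
Result 148 = p - 1 = -1 mod 149: 57 is a quadratic non-residue mod 149. As a residue in [0, p-1] the value is 148.
57^74 mod 149 = 148

148


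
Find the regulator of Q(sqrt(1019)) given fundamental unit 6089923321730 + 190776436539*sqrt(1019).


epsilon = 6089923321730 + 190776436539*sqrt(1019)
= 1.2180e+13
R = ln(1.2180e+13)
= 30.1308

30.1308


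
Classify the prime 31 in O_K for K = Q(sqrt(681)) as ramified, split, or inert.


K = Q(sqrt(681)). Since d mod 4 = 1, disc(K) = 681.
Check p | disc: 681 mod 31 = 30.
p does not divide disc. Compute Legendre symbol (d/p):
30^((31-1)/2) mod 31 = -1
(d/p) = -1, so p is inert: (p) stays prime with e=1, f=2, g=1.
Therefore p is inert.

inert


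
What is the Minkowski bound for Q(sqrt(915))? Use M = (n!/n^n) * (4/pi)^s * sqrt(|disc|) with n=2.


d = 915, d mod 4 = 3, so disc(K) = 4d = 3660; |disc(K)| = 3660
Real quadratic field, so n = 2, s = r2 = 0, r1 = 2
M = (n!/n^n) * (4/pi)^s * sqrt(|disc(K)|) = (2!/2^2) * (4/pi)^0 * sqrt(3660)
= 0.5 * 1.000000 * 60.497934
= 30.2490

30.2490


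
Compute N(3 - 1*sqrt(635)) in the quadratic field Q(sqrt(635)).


N(a + b*sqrt(d)) = a^2 - d*b^2
= (3)^2 - (635)*(-1)^2
= 9 - 635
= -626

-626


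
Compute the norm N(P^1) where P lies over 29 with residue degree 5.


N(P^a) = p^(a*f)
= 29^(1*5)
= 29^5
= 20511149

20511149


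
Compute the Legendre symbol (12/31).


p = 31 is prime, so compute (12/31) with the reciprocity algorithm (Jacobi-symbol steps: pull out 2s via (2/n), flip via reciprocity, reduce):
  pull out 2: (2/31) = +1  (since 31 mod 8 = 7)
  pull out 2: (2/31) = +1  (since 31 mod 8 = 7)
  reciprocity: (3/31) -> -(31/3)
  reduce: (1/3)
  (1/3) = 1
Product of signs = -1
(12/31) = -1

-1


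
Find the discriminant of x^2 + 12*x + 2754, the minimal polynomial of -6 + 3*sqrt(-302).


The element -6 + 3*sqrt(-302) has minimal polynomial:
x^2 + 12*x + 2754
Discriminant = (12)^2 - 4*(2754)
= 144 - 11016
= -10872

-10872


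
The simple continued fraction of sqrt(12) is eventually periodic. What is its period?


Run the CF algorithm for sqrt(12).
a_0 = floor(sqrt(12)) = 3; set m_0=0, q_0=1.
Recurrence: m' = q*a - m,  q' = (d - m'^2)/q,  a' = floor((a_0 + m')/q').
  step 1: m=3, q=3, a=2
  step 2: m=3, q=1, a=6
a_2 = 2*a_0 = 6, so the period closes here.
sqrt(12) = [3; 2, 6]
Period length = 2

2


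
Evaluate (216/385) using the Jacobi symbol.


Compute (216/385) via quadratic reciprocity:
  pull out 2: (2/385) = +1  (since 385 mod 8 = 1)
  pull out 2: (2/385) = +1  (since 385 mod 8 = 1)
  pull out 2: (2/385) = +1  (since 385 mod 8 = 1)
  reciprocity: (27/385) -> +(385/27)
  reduce: (7/27)
  reciprocity: (7/27) -> -(27/7)
  reduce: (6/7)
  pull out 2: (2/7) = +1  (since 7 mod 8 = 7)
  reciprocity: (3/7) -> -(7/3)
  reduce: (1/3)
  (1/3) = 1
Product of signs = 1

1


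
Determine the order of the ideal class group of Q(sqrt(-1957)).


K = Q(sqrt(-1957)). d mod 4 = 3, so D = disc(K) = 4d = -7828
h(K) equals the number of primitive reduced positive-definite forms (a, b, c) = a*x^2 + b*x*y + c*y^2 with b^2 - 4ac = D,
where reduced means |b| <= a <= c, with b >= 0 whenever |b| = a or a = c, and primitive means gcd(a, b, c) = 1.
Reduced forces 3a^2 <= |D| = 7828, so 1 <= a <= 51; b must have the parity of D, and c = (b^2 - D)/(4a) must be an integer >= a.
Enumerate a = 1..51, b in [-a, a]:
  a=1: (1, 0, 1957)  [1]
  a=2: (2, 2, 979)  [1]
  a=3..10: none
  a=11: (11, -2, 178), (11, 2, 178)  [2]
  a=12..16: none
  a=17: (17, -14, 118), (17, 14, 118)  [2]
  a=18: none
  a=19: (19, 0, 103)  [1]
  a=20..21: none
  a=22: (22, -2, 89), (22, 2, 89)  [2]
  a=23..33: none
  a=34: (34, -14, 59), (34, 14, 59)  [2]
  a=35..36: none
  a=37: (37, -4, 53), (37, 4, 53)  [2]
  a=38: (38, 38, 61)  [1]
  a=39..42: none
  a=43: (43, -16, 47), (43, 16, 47)  [2]
  a=44..51: none
Total reduced forms: 1 + 1 + 2 + 2 + 1 + 2 + 2 + 2 + 1 + 2 = 16
h = 16

16


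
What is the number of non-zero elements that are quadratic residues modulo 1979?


For prime p, the number of non-zero quadratic residues is (p-1)/2.
= (1979-1)/2
= 989

989


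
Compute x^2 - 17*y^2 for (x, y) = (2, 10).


x^2 - d*y^2
= 2^2 - 17*10^2
= 4 - 1700
= -1696

-1696


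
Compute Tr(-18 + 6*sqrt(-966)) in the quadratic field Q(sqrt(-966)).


Tr(a + b*sqrt(d)) = (a + b*sqrt(d)) + (a - b*sqrt(d)) = 2a
= 2 * (-18)
= -36

-36


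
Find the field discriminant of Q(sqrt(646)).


For K = Q(sqrt(d)) with d squarefree: disc(K) = d if d = 1 mod 4, and disc(K) = 4d if d = 2 or 3 mod 4.
Here d = 646, and d mod 4 = 2.
d = 2 mod 4, not 1 (O_K = Z[sqrt(d)]), so disc(K) = 4d = 4 * (646) = 2584

2584


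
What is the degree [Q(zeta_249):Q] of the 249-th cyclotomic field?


The degree equals Euler's totient phi(249).
249 = 3 * 83
phi(249) = 164

164


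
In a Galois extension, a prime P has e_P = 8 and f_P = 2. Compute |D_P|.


|D_P| = e * f
= 8 * 2
= 16

16


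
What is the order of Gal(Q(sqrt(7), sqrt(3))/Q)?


The 2 square roots of distinct primes are multiplicatively independent over Q,
so [K:Q] = 2^2 and Gal(K/Q) is isomorphic to (Z/2Z)^2.
|Gal| = 2^2 = 4

4


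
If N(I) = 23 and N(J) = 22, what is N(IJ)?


N(IJ) = N(I) * N(J)
= 23 * 22
= 506

506


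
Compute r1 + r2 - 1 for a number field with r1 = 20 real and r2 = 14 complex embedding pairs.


By Dirichlet's unit theorem:
rank = r1 + r2 - 1
= 20 + 14 - 1
= 33

33


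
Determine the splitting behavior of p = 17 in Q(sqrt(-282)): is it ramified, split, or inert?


K = Q(sqrt(-282)). Since d mod 4 = 2, disc(K) = -1128.
Check p | disc: -1128 mod 17 = 11.
p does not divide disc. Compute Legendre symbol (d/p):
7^((17-1)/2) mod 17 = -1
(d/p) = -1, so p is inert: (p) stays prime with e=1, f=2, g=1.
Therefore p is inert.

inert


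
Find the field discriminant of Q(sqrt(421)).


For K = Q(sqrt(d)) with d squarefree: disc(K) = d if d = 1 mod 4, and disc(K) = 4d if d = 2 or 3 mod 4.
Here d = 421, and d mod 4 = 1.
d = 1 mod 4 (O_K = Z[(1+sqrt(d))/2]), so disc(K) = d = 421

421


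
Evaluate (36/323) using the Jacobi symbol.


Compute (36/323) via quadratic reciprocity:
  pull out 2: (2/323) = -1  (since 323 mod 8 = 3)
  pull out 2: (2/323) = -1  (since 323 mod 8 = 3)
  reciprocity: (9/323) -> +(323/9)
  reduce: (8/9)
  pull out 2: (2/9) = +1  (since 9 mod 8 = 1)
  pull out 2: (2/9) = +1  (since 9 mod 8 = 1)
  pull out 2: (2/9) = +1  (since 9 mod 8 = 1)
  (1/9) = 1
Product of signs = 1

1


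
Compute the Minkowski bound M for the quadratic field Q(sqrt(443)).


d = 443, d mod 4 = 3, so disc(K) = 4d = 1772; |disc(K)| = 1772
Real quadratic field, so n = 2, s = r2 = 0, r1 = 2
M = (n!/n^n) * (4/pi)^s * sqrt(|disc(K)|) = (2!/2^2) * (4/pi)^0 * sqrt(1772)
= 0.5 * 1.000000 * 42.095130
= 21.0476

21.0476


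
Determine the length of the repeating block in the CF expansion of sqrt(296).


Run the CF algorithm for sqrt(296).
a_0 = floor(sqrt(296)) = 17; set m_0=0, q_0=1.
Recurrence: m' = q*a - m,  q' = (d - m'^2)/q,  a' = floor((a_0 + m')/q').
  step 1: m=17, q=7, a=4
  step 2: m=11, q=25, a=1
  step 3: m=14, q=4, a=7
  step 4: m=14, q=25, a=1
  step 5: m=11, q=7, a=4
  step 6: m=17, q=1, a=34
a_6 = 2*a_0 = 34, so the period closes here.
sqrt(296) = [17; 4, 1, 7, 1, 4, 34]
Period length = 6

6


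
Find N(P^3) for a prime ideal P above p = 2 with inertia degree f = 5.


N(P^a) = p^(a*f)
= 2^(3*5)
= 2^15
= 32768

32768


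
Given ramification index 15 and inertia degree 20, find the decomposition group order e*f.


|D_P| = e * f
= 15 * 20
= 300

300


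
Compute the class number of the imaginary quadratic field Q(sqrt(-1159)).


K = Q(sqrt(-1159)). d mod 4 = 1, so D = disc(K) = d = -1159
h(K) equals the number of primitive reduced positive-definite forms (a, b, c) = a*x^2 + b*x*y + c*y^2 with b^2 - 4ac = D,
where reduced means |b| <= a <= c, with b >= 0 whenever |b| = a or a = c, and primitive means gcd(a, b, c) = 1.
Reduced forces 3a^2 <= |D| = 1159, so 1 <= a <= 19; b must have the parity of D, and c = (b^2 - D)/(4a) must be an integer >= a.
Enumerate a = 1..19, b in [-a, a]:
  a=1: (1, 1, 290)  [1]
  a=2: (2, -1, 145), (2, 1, 145)  [2]
  a=3: none
  a=4: (4, -3, 73), (4, 3, 73)  [2]
  a=5: (5, -1, 58), (5, 1, 58)  [2]
  a=6..7: none
  a=8: (8, -5, 37), (8, 5, 37)  [2]
  a=9: none
  a=10: (10, -9, 31), (10, -1, 29), (10, 1, 29), (10, 9, 31)  [4]
  a=11..15: none
  a=16: (16, -11, 20), (16, 11, 20)  [2]
  a=17..18: none
  a=19: (19, 19, 20)  [1]
Total reduced forms: 1 + 2 + 2 + 2 + 2 + 4 + 2 + 1 = 16
h = 16

16


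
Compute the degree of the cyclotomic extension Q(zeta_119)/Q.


The degree equals Euler's totient phi(119).
119 = 7 * 17
phi(119) = 96

96


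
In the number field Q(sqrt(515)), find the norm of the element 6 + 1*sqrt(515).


N(a + b*sqrt(d)) = a^2 - d*b^2
= (6)^2 - (515)*(1)^2
= 36 - 515
= -479

-479


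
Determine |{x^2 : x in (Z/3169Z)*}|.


For prime p, the number of non-zero quadratic residues is (p-1)/2.
= (3169-1)/2
= 1584

1584


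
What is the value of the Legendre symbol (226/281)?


p = 281 is prime, so compute (226/281) with the reciprocity algorithm (Jacobi-symbol steps: pull out 2s via (2/n), flip via reciprocity, reduce):
  pull out 2: (2/281) = +1  (since 281 mod 8 = 1)
  reciprocity: (113/281) -> +(281/113)
  reduce: (55/113)
  reciprocity: (55/113) -> +(113/55)
  reduce: (3/55)
  reciprocity: (3/55) -> -(55/3)
  reduce: (1/3)
  (1/3) = 1
Product of signs = -1
(226/281) = -1

-1


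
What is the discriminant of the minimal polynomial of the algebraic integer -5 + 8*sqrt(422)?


The element -5 + 8*sqrt(422) has minimal polynomial:
x^2 + 10*x - 26983
Discriminant = (10)^2 - 4*(-26983)
= 100 + 107932
= 108032

108032


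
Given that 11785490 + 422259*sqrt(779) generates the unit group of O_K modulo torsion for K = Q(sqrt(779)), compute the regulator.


epsilon = 11785490 + 422259*sqrt(779)
= 2.3571e+07
R = ln(2.3571e+07)
= 16.9755

16.9755


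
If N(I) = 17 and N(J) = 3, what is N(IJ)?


N(IJ) = N(I) * N(J)
= 17 * 3
= 51

51


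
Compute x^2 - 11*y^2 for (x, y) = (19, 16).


x^2 - d*y^2
= 19^2 - 11*16^2
= 361 - 2816
= -2455

-2455


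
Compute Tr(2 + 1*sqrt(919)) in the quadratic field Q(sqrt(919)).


Tr(a + b*sqrt(d)) = (a + b*sqrt(d)) + (a - b*sqrt(d)) = 2a
= 2 * (2)
= 4

4


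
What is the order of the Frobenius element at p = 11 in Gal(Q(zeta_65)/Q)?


The Frobenius at p in Gal(Q(zeta_n)/Q) = (Z/nZ)* is the class of p, so its order is ord_65(11), the smallest k >= 1 with 11^k = 1 mod 65.
n = 65 = 5 * 13, phi(65) = 48; the order divides phi(n).
Divisors of 48: 1, 2, 3, 4, 6, 8, 12, 16, 24, 48
Repeated squaring mod 65: 11^1 = 11, 11^2 = 56, 11^4 = 16, 11^8 = 61, 11^16 = 16, 11^32 = 61
Test divisors in increasing order:
  k=1: 11^1 = 11 mod 65
  k=2: 11^2 = 56 mod 65
  k=3: 11^3 = 56 * 11 = 31 mod 65
  k=4: 11^4 = 16 mod 65
  k=6: 11^6 = 16 * 56 = 51 mod 65
  k=8: 11^8 = 61 mod 65
  k=12: 11^12 = 61 * 16 = 1 mod 65  <- first divisor giving 1
Order = 12

12


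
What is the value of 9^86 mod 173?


p = 173 is prime and the exponent is (p-1)/2 = 86, so by Euler's criterion 9^86 = (9/173) = +1 or -1 mod 173.
Compute by square-and-multiply:
  86 = 64 + 16 + 4 + 2 (binary 1010110)
  Repeated squaring mod 173: 9^1 = 9, 9^2 = 81, 9^4 = 160, 9^8 = 169, 9^16 = 16, 9^32 = 83, 9^64 = 142
  9^86 = 9^64 * 9^16 * 9^4 * 9^2 = 142 * 16 * 160 * 81 mod 173
    142 * 16 = 2272 = 23 mod 173
    23 * 160 = 3680 = 47 mod 173
    47 * 81 = 3807 = 1 mod 173
  9^86 = 1 mod 173
Result 1: 9 is a quadratic residue mod 173.
9^86 mod 173 = 1

1


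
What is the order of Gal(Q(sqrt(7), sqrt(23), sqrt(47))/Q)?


The 3 square roots of distinct primes are multiplicatively independent over Q,
so [K:Q] = 2^3 and Gal(K/Q) is isomorphic to (Z/2Z)^3.
|Gal| = 2^3 = 8

8


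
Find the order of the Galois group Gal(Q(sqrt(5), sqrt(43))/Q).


The 2 square roots of distinct primes are multiplicatively independent over Q,
so [K:Q] = 2^2 and Gal(K/Q) is isomorphic to (Z/2Z)^2.
|Gal| = 2^2 = 4

4


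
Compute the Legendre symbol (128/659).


p = 659 is prime, so compute (128/659) with the reciprocity algorithm (Jacobi-symbol steps: pull out 2s via (2/n), flip via reciprocity, reduce):
  pull out 2: (2/659) = -1  (since 659 mod 8 = 3)
  pull out 2: (2/659) = -1  (since 659 mod 8 = 3)
  pull out 2: (2/659) = -1  (since 659 mod 8 = 3)
  pull out 2: (2/659) = -1  (since 659 mod 8 = 3)
  pull out 2: (2/659) = -1  (since 659 mod 8 = 3)
  pull out 2: (2/659) = -1  (since 659 mod 8 = 3)
  pull out 2: (2/659) = -1  (since 659 mod 8 = 3)
  (1/659) = 1
Product of signs = -1
(128/659) = -1

-1


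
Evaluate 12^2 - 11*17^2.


x^2 - d*y^2
= 12^2 - 11*17^2
= 144 - 3179
= -3035

-3035


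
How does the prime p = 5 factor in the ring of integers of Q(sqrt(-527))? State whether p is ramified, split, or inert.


K = Q(sqrt(-527)). Since d mod 4 = 1, disc(K) = -527.
Check p | disc: -527 mod 5 = 3.
p does not divide disc. Compute Legendre symbol (d/p):
3^((5-1)/2) mod 5 = -1
(d/p) = -1, so p is inert: (p) stays prime with e=1, f=2, g=1.
Therefore p is inert.

inert


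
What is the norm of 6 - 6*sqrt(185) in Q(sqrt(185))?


N(a + b*sqrt(d)) = a^2 - d*b^2
= (6)^2 - (185)*(-6)^2
= 36 - 6660
= -6624

-6624


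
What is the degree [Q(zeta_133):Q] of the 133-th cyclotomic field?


The degree equals Euler's totient phi(133).
133 = 7 * 19
phi(133) = 108

108


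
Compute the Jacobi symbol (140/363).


Compute (140/363) via quadratic reciprocity:
  pull out 2: (2/363) = -1  (since 363 mod 8 = 3)
  pull out 2: (2/363) = -1  (since 363 mod 8 = 3)
  reciprocity: (35/363) -> -(363/35)
  reduce: (13/35)
  reciprocity: (13/35) -> +(35/13)
  reduce: (9/13)
  reciprocity: (9/13) -> +(13/9)
  reduce: (4/9)
  pull out 2: (2/9) = +1  (since 9 mod 8 = 1)
  pull out 2: (2/9) = +1  (since 9 mod 8 = 1)
  (1/9) = 1
Product of signs = -1

-1


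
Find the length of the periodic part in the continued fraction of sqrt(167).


Run the CF algorithm for sqrt(167).
a_0 = floor(sqrt(167)) = 12; set m_0=0, q_0=1.
Recurrence: m' = q*a - m,  q' = (d - m'^2)/q,  a' = floor((a_0 + m')/q').
  step 1: m=12, q=23, a=1
  step 2: m=11, q=2, a=11
  step 3: m=11, q=23, a=1
  step 4: m=12, q=1, a=24
a_4 = 2*a_0 = 24, so the period closes here.
sqrt(167) = [12; 1, 11, 1, 24]
Period length = 4

4


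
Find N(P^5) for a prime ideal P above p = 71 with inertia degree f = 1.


N(P^a) = p^(a*f)
= 71^(5*1)
= 71^5
= 1804229351

1804229351


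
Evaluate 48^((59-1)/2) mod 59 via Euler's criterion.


p = 59 is prime and the exponent is (p-1)/2 = 29, so by Euler's criterion 48^29 = (48/59) = +1 or -1 mod 59.
Compute by square-and-multiply:
  29 = 16 + 8 + 4 + 1 (binary 11101)
  Repeated squaring mod 59: 48^1 = 48, 48^2 = 3, 48^4 = 9, 48^8 = 22, 48^16 = 12
  48^29 = 48^16 * 48^8 * 48^4 * 48^1 = 12 * 22 * 9 * 48 mod 59
    12 * 22 = 264 = 28 mod 59
    28 * 9 = 252 = 16 mod 59
    16 * 48 = 768 = 1 mod 59
  48^29 = 1 mod 59
Result 1: 48 is a quadratic residue mod 59.
48^29 mod 59 = 1

1


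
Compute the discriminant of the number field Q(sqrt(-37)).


For K = Q(sqrt(d)) with d squarefree: disc(K) = d if d = 1 mod 4, and disc(K) = 4d if d = 2 or 3 mod 4.
Here d = -37, and d mod 4 = 3.
d = 3 mod 4, not 1 (O_K = Z[sqrt(d)]), so disc(K) = 4d = 4 * (-37) = -148

-148


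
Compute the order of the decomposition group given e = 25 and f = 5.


|D_P| = e * f
= 25 * 5
= 125

125


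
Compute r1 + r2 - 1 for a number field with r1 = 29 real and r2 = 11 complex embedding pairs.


By Dirichlet's unit theorem:
rank = r1 + r2 - 1
= 29 + 11 - 1
= 39

39


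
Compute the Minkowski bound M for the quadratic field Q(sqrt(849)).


d = 849, d mod 4 = 1, so disc(K) = d = 849; |disc(K)| = 849
Real quadratic field, so n = 2, s = r2 = 0, r1 = 2
M = (n!/n^n) * (4/pi)^s * sqrt(|disc(K)|) = (2!/2^2) * (4/pi)^0 * sqrt(849)
= 0.5 * 1.000000 * 29.137605
= 14.5688

14.5688


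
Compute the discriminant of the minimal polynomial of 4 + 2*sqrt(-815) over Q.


The element 4 + 2*sqrt(-815) has minimal polynomial:
x^2 - 8*x + 3276
Discriminant = (-8)^2 - 4*(3276)
= 64 - 13104
= -13040

-13040


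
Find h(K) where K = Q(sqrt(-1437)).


K = Q(sqrt(-1437)). d mod 4 = 3, so D = disc(K) = 4d = -5748
h(K) equals the number of primitive reduced positive-definite forms (a, b, c) = a*x^2 + b*x*y + c*y^2 with b^2 - 4ac = D,
where reduced means |b| <= a <= c, with b >= 0 whenever |b| = a or a = c, and primitive means gcd(a, b, c) = 1.
Reduced forces 3a^2 <= |D| = 5748, so 1 <= a <= 43; b must have the parity of D, and c = (b^2 - D)/(4a) must be an integer >= a.
Enumerate a = 1..43, b in [-a, a]:
  a=1: (1, 0, 1437)  [1]
  a=2: (2, 2, 719)  [1]
  a=3: (3, 0, 479)  [1]
  a=4..5: none
  a=6: (6, 6, 241)  [1]
  a=7..10: none
  a=11: (11, -4, 131), (11, 4, 131)  [2]
  a=12..16: none
  a=17: (17, -10, 86), (17, 10, 86)  [2]
  a=18: none
  a=19: (19, -16, 79), (19, 16, 79)  [2]
  a=20..21: none
  a=22: (22, -18, 69), (22, 18, 69)  [2]
  a=23: (23, -18, 66), (23, 18, 66)  [2]
  a=24..28: none
  a=29: (29, -20, 53), (29, 20, 53)  [2]
  a=30: none
  a=31: (31, -24, 51), (31, 24, 51)  [2]
  a=32: none
  a=33: (33, -18, 46), (33, 18, 46)  [2]
  a=34: (34, -10, 43), (34, 10, 43)  [2]
  a=35..37: none
  a=38: (38, -22, 41), (38, 22, 41)  [2]
  a=39..43: none
Total reduced forms: 1 + 1 + 1 + 1 + 2 + 2 + 2 + 2 + 2 + 2 + 2 + 2 + 2 + 2 = 24
h = 24

24


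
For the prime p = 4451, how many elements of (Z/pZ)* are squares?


For prime p, the number of non-zero quadratic residues is (p-1)/2.
= (4451-1)/2
= 2225

2225


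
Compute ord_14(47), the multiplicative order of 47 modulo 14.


We want ord_14(47), the smallest k >= 1 with 47^k = 1 mod 14.
n = 14 = 2 * 7, phi(14) = 6; the order divides phi(n).
Divisors of 6: 1, 2, 3, 6
Repeated squaring mod 14: 47^1 = 5, 47^2 = 11, 47^4 = 9
Test divisors in increasing order:
  k=1: 47^1 = 5 mod 14
  k=2: 47^2 = 11 mod 14
  k=3: 47^3 = 11 * 5 = 13 mod 14
  k=6: 47^6 = 9 * 11 = 1 mod 14  <- first divisor giving 1
Order = 6

6


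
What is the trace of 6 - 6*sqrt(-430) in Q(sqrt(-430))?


Tr(a + b*sqrt(d)) = (a + b*sqrt(d)) + (a - b*sqrt(d)) = 2a
= 2 * (6)
= 12

12


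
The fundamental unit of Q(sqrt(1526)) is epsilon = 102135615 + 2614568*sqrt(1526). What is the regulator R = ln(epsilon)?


epsilon = 102135615 + 2614568*sqrt(1526)
= 2.0427e+08
R = ln(2.0427e+08)
= 19.1350

19.1350


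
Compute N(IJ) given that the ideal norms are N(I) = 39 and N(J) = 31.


N(IJ) = N(I) * N(J)
= 39 * 31
= 1209

1209


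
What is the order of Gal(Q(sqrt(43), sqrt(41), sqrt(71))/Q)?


The 3 square roots of distinct primes are multiplicatively independent over Q,
so [K:Q] = 2^3 and Gal(K/Q) is isomorphic to (Z/2Z)^3.
|Gal| = 2^3 = 8

8


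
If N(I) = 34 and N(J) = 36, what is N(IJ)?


N(IJ) = N(I) * N(J)
= 34 * 36
= 1224

1224


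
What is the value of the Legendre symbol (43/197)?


p = 197 is prime, so compute (43/197) with the reciprocity algorithm (Jacobi-symbol steps: pull out 2s via (2/n), flip via reciprocity, reduce):
  reciprocity: (43/197) -> +(197/43)
  reduce: (25/43)
  reciprocity: (25/43) -> +(43/25)
  reduce: (18/25)
  pull out 2: (2/25) = +1  (since 25 mod 8 = 1)
  reciprocity: (9/25) -> +(25/9)
  reduce: (7/9)
  reciprocity: (7/9) -> +(9/7)
  reduce: (2/7)
  pull out 2: (2/7) = +1  (since 7 mod 8 = 7)
  (1/7) = 1
Product of signs = 1
(43/197) = 1

1


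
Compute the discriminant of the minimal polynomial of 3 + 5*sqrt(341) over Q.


The element 3 + 5*sqrt(341) has minimal polynomial:
x^2 - 6*x - 8516
Discriminant = (-6)^2 - 4*(-8516)
= 36 + 34064
= 34100

34100


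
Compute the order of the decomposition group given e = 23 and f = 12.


|D_P| = e * f
= 23 * 12
= 276

276


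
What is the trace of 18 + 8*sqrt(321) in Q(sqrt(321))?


Tr(a + b*sqrt(d)) = (a + b*sqrt(d)) + (a - b*sqrt(d)) = 2a
= 2 * (18)
= 36

36
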